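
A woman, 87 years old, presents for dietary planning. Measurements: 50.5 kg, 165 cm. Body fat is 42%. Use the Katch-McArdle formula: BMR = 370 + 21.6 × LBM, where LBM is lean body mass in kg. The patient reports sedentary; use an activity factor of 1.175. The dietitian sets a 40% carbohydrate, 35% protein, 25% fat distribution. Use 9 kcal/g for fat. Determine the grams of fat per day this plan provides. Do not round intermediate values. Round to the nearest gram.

33 g/day

LBM = 50.5 × (1 − 0.42) = 29.29 kg. Katch-McArdle: BMR = 370 + 21.6 × 29.29 = 1002.664 kcal/day.
TEE = 1002.664 × 1.175 = 1178.1302 kcal/day.
Fat energy = 25% × 1178.1302 = 294.5326 kcal.
Fat = 294.5326 ÷ 9 kcal/g = 32.7258 g.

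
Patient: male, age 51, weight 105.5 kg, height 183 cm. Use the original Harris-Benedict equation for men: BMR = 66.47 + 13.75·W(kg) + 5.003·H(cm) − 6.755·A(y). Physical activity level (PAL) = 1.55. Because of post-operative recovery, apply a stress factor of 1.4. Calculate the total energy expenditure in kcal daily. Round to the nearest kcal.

4531 kcal daily

Harris-Benedict: BMR = 66.47 + 13.75(105.5) + 5.003(183) − 6.755(51) = 2088.139 kcal/day.
TEE = BMR × activity factor = 2088.139 × 1.55 = 3236.6155 kcal/day.
Apply stress factor: 3236.6155 × 1.4 = 4531.2616 kcal/day.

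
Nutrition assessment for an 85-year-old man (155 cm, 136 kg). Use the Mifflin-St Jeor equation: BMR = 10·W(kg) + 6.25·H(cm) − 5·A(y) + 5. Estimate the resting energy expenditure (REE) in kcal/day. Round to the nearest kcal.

1909 kcal/day

Mifflin-St Jeor (male): BMR = 10(136) + 6.25(155) − 5(85) + 5 = 1360 + 968.75 − 425 + 5 = 1908.75 kcal/day.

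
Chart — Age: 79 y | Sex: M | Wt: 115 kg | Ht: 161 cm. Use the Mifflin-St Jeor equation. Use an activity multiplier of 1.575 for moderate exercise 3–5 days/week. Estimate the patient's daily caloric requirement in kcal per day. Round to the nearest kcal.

2782 kcal per day

Mifflin-St Jeor (male): BMR = 10(115) + 6.25(161) − 5(79) + 5 = 1150 + 1006.25 − 395 + 5 = 1766.25 kcal/day.
TEE = BMR × activity factor = 1766.25 × 1.575 = 2781.8438 kcal/day.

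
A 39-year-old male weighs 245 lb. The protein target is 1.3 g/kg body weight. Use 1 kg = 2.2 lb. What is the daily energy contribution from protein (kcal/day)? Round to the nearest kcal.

579 kcal/day

Weight in kg = 245 ÷ 2.2 = 111.3636 kg.
Protein = 1.3 g/kg × 111.3636 kg = 144.7727 g/day.
Protein energy = 144.7727 g × 4 kcal/g = 579.0909 kcal/day.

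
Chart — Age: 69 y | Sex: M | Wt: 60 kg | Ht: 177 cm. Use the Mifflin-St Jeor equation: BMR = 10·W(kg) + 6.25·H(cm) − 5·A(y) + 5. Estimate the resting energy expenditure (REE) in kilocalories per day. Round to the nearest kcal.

1366 kilocalories per day

Mifflin-St Jeor (male): BMR = 10(60) + 6.25(177) − 5(69) + 5 = 600 + 1106.25 − 345 + 5 = 1366.25 kcal/day.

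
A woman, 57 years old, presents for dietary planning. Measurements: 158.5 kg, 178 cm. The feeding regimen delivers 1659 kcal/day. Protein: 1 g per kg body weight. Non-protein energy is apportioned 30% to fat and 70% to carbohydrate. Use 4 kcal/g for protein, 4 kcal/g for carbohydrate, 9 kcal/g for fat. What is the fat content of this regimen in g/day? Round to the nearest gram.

34 g/day

Protein = 1 × 158.5 = 158.5 g → 158.5 × 4 = 634 kcal.
Non-protein calories = 1659 − 634 = 1025 kcal.
Fat: 30% × 1025 = 307.5 kcal; carbohydrate: 717.5 kcal.
Fat: 307.5 kcal ÷ 9 kcal/g = 34.1667 g.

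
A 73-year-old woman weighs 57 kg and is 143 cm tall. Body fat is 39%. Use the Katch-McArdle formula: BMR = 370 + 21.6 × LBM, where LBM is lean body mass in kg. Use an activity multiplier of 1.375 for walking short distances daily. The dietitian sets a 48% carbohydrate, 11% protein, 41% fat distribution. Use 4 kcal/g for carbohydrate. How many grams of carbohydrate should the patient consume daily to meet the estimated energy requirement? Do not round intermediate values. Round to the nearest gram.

185 g/day

LBM = 57 × (1 − 0.39) = 34.77 kg. Katch-McArdle: BMR = 370 + 21.6 × 34.77 = 1121.032 kcal/day.
TEE = 1121.032 × 1.375 = 1541.419 kcal/day.
Carbohydrate energy = 48% × 1541.419 = 739.8811 kcal.
Carbohydrate = 739.8811 ÷ 4 kcal/g = 184.9703 g.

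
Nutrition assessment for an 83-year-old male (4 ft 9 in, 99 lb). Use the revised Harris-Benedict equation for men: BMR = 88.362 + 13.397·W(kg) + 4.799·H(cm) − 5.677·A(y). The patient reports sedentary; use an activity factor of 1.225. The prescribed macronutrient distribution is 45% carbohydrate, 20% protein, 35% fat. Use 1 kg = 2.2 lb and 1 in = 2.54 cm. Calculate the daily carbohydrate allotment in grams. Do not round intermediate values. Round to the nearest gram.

Convert to metric: weight = 99 ÷ 2.2 = 45 kg; height = (4×12 + 9) × 2.54 = 57 × 2.54 = 144.78 cm.
Harris-Benedict: BMR = 88.362 + 13.397(45) + 4.799(144.78) − 5.677(83) = 914.8352 kcal/day.
TEE = 914.8352 × 1.225 = 1120.6731 kcal/day.
Carbohydrate energy = 45% × 1120.6731 = 504.3029 kcal.
Carbohydrate = 504.3029 ÷ 4 kcal/g = 126.0757 g.

126 g/day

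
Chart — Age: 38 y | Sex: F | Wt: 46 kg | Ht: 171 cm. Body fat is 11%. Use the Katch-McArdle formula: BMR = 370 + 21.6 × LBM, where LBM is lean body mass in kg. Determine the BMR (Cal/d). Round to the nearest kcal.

LBM = 46 × (1 − 0.11) = 40.94 kg. Katch-McArdle: BMR = 370 + 21.6 × 40.94 = 1254.304 kcal/day.

1254 Cal/d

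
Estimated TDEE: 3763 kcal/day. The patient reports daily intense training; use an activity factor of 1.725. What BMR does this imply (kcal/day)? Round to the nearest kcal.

BMR = TEE ÷ activity factor = 3763 ÷ 1.725 = 2181.4493 kcal/day.

2181 kcal/day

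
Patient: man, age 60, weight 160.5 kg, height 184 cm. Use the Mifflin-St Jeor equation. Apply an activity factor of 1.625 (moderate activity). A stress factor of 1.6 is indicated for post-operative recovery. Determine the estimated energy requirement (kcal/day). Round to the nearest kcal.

Mifflin-St Jeor (male): BMR = 10(160.5) + 6.25(184) − 5(60) + 5 = 1605 + 1150 − 300 + 5 = 2460 kcal/day.
TEE = BMR × activity factor = 2460 × 1.625 = 3997.5 kcal/day.
Apply stress factor: 3997.5 × 1.6 = 6396 kcal/day.

6396 kcal/day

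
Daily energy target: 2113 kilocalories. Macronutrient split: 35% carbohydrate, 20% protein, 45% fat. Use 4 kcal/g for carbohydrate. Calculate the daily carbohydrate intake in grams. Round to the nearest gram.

185 g/day

Carbohydrate energy = 35% × 2113 = 739.55 kcal.
At 4 kcal/g: 739.55 ÷ 4 = 184.8875 g.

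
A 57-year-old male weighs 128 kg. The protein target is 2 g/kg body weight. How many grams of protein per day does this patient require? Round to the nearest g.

256 g/day

Protein = 2 g/kg × 128 kg = 256 g/day.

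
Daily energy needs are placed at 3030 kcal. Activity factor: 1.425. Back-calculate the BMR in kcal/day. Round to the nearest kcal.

BMR = TEE ÷ activity factor = 3030 ÷ 1.425 = 2126.3158 kcal/day.

2126 kcal/day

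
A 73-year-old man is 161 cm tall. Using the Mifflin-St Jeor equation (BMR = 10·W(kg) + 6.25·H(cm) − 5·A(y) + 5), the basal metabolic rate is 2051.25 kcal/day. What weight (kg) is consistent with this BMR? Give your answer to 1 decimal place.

2051.25 = 10·W + 6.25(161) − 5(73) + 5
10·W = 2051.25 − 646.25 = 1405, so W = 140.5 kg.

140.5 kg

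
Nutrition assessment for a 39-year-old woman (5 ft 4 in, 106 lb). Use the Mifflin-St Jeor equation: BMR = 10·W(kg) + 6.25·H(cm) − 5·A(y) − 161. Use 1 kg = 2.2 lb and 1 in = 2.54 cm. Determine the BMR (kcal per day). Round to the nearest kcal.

1142 kcal per day

Convert to metric: weight = 106 ÷ 2.2 = 48.1818 kg; height = (5×12 + 4) × 2.54 = 64 × 2.54 = 162.56 cm.
Mifflin-St Jeor (female): BMR = 10(48.1818) + 6.25(162.56) − 5(39) − 161 = 481.8182 + 1016 − 195 − 161 = 1141.8182 kcal/day.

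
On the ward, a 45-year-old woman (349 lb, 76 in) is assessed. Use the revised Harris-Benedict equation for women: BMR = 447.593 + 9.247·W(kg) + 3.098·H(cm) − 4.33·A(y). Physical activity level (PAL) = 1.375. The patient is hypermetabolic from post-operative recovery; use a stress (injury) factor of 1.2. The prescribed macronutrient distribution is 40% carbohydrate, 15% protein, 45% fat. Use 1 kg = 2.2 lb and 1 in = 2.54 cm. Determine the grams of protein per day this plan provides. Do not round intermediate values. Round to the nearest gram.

143 g/day

Convert to metric: weight = 349 ÷ 2.2 = 158.6364 kg; height = 76 × 2.54 = 193.04 cm.
Harris-Benedict: BMR = 447.593 + 9.247(158.6364) + 3.098(193.04) − 4.33(45) = 2317.6914 kcal/day.
TEE = 2317.6914 × 1.375 = 3186.8256 kcal/day.
With stress factor 1.2: 3186.8256 × 1.2 = 3824.1908 kcal/day.
Protein energy = 15% × 3824.1908 = 573.6286 kcal.
Protein = 573.6286 ÷ 4 kcal/g = 143.4072 g.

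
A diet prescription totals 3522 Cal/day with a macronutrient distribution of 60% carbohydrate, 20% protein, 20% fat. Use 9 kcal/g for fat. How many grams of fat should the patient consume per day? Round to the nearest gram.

78 g/day

Fat energy = 20% × 3522 = 704.4 kcal.
At 9 kcal/g: 704.4 ÷ 9 = 78.2667 g.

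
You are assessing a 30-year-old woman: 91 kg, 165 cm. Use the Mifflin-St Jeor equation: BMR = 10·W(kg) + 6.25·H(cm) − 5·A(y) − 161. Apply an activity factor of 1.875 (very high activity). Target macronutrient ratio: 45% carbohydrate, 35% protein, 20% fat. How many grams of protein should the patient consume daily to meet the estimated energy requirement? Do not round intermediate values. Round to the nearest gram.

267 g/day

Mifflin-St Jeor (female): BMR = 10(91) + 6.25(165) − 5(30) − 161 = 910 + 1031.25 − 150 − 161 = 1630.25 kcal/day.
TEE = 1630.25 × 1.875 = 3056.7188 kcal/day.
Protein energy = 35% × 3056.7188 = 1069.8516 kcal.
Protein = 1069.8516 ÷ 4 kcal/g = 267.4629 g.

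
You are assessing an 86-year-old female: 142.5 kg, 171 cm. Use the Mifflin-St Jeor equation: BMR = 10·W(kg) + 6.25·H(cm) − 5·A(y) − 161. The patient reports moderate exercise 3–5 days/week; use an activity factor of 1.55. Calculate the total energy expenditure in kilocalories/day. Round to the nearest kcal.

Mifflin-St Jeor (female): BMR = 10(142.5) + 6.25(171) − 5(86) − 161 = 1425 + 1068.75 − 430 − 161 = 1902.75 kcal/day.
TEE = BMR × activity factor = 1902.75 × 1.55 = 2949.2625 kcal/day.

2949 kilocalories/day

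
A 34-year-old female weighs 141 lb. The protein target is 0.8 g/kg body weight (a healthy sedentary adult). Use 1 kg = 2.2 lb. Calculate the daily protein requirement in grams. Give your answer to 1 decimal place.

51.3 g/day

Weight in kg = 141 ÷ 2.2 = 64.0909 kg.
Protein = 0.8 g/kg × 64.0909 kg = 51.2727 g/day.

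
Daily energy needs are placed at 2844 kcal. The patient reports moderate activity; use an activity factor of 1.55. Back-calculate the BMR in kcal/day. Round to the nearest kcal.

BMR = TEE ÷ activity factor = 2844 ÷ 1.55 = 1834.8387 kcal/day.

1835 kcal/day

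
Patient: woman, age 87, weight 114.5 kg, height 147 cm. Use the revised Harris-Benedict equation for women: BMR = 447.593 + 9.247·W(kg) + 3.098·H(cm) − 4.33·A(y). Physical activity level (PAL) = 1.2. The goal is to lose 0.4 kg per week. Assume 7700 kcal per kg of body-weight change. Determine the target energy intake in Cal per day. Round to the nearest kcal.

1462 Cal per day

Harris-Benedict: BMR = 447.593 + 9.247(114.5) + 3.098(147) − 4.33(87) = 1585.0705 kcal/day.
TEE = 1585.0705 × 1.2 = 1902.0846 kcal/day.
Required daily deficit = 0.4 × 7700 ÷ 7 = 440 kcal/day.
Target intake = 1902.0846 − 440 = 1462.0846 kcal/day.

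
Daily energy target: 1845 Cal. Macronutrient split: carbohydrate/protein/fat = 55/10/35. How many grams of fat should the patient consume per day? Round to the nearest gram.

Fat energy = 35% × 1845 = 645.75 kcal.
At 9 kcal/g: 645.75 ÷ 9 = 71.75 g.

72 g/day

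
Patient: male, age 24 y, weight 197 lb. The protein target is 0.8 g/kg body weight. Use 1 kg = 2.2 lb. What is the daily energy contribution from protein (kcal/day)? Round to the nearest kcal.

Weight in kg = 197 ÷ 2.2 = 89.5455 kg.
Protein = 0.8 g/kg × 89.5455 kg = 71.6364 g/day.
Protein energy = 71.6364 g × 4 kcal/g = 286.5455 kcal/day.

287 kcal/day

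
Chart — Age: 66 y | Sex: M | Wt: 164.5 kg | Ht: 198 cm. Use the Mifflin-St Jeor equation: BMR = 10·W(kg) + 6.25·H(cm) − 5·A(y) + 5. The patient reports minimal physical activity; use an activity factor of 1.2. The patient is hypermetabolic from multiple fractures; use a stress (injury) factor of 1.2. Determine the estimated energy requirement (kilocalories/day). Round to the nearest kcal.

3683 kilocalories/day

Mifflin-St Jeor (male): BMR = 10(164.5) + 6.25(198) − 5(66) + 5 = 1645 + 1237.5 − 330 + 5 = 2557.5 kcal/day.
TEE = BMR × activity factor = 2557.5 × 1.2 = 3069 kcal/day.
Apply stress factor: 3069 × 1.2 = 3682.8 kcal/day.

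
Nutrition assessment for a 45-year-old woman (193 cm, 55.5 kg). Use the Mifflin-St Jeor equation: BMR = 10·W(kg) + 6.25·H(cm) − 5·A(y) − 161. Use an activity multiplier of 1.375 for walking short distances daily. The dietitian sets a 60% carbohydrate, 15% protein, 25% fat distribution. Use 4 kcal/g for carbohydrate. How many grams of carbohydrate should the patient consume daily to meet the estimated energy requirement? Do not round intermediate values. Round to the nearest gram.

Mifflin-St Jeor (female): BMR = 10(55.5) + 6.25(193) − 5(45) − 161 = 555 + 1206.25 − 225 − 161 = 1375.25 kcal/day.
TEE = 1375.25 × 1.375 = 1890.9688 kcal/day.
Carbohydrate energy = 60% × 1890.9688 = 1134.5813 kcal.
Carbohydrate = 1134.5813 ÷ 4 kcal/g = 283.6453 g.

284 g/day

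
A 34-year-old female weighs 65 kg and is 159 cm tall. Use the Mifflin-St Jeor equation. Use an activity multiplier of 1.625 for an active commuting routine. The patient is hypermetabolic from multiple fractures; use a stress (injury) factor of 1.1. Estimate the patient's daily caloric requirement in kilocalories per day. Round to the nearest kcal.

2347 kilocalories per day

Mifflin-St Jeor (female): BMR = 10(65) + 6.25(159) − 5(34) − 161 = 650 + 993.75 − 170 − 161 = 1312.75 kcal/day.
TEE = BMR × activity factor = 1312.75 × 1.625 = 2133.2188 kcal/day.
Apply stress factor: 2133.2188 × 1.1 = 2346.5406 kcal/day.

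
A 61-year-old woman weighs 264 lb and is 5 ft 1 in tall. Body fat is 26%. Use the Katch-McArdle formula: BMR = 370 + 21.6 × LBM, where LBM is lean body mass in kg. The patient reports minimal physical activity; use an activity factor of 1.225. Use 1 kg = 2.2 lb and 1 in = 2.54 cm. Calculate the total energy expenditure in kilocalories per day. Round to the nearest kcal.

Convert to metric: weight = 264 ÷ 2.2 = 120 kg; height = (5×12 + 1) × 2.54 = 61 × 2.54 = 154.94 cm.
LBM = 120 × (1 − 0.26) = 88.8 kg. Katch-McArdle: BMR = 370 + 21.6 × 88.8 = 2288.08 kcal/day.
TEE = BMR × activity factor = 2288.08 × 1.225 = 2802.898 kcal/day.

2803 kilocalories per day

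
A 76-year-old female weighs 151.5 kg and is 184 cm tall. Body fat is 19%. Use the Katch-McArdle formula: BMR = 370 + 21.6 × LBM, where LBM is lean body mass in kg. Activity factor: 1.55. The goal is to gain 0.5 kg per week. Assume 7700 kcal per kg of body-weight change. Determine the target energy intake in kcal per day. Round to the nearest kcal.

5232 kcal per day

LBM = 151.5 × (1 − 0.19) = 122.715 kg. Katch-McArdle: BMR = 370 + 21.6 × 122.715 = 3020.644 kcal/day.
TEE = 3020.644 × 1.55 = 4681.9982 kcal/day.
Required daily surplus = 0.5 × 7700 ÷ 7 = 550 kcal/day.
Target intake = 4681.9982 + 550 = 5231.9982 kcal/day.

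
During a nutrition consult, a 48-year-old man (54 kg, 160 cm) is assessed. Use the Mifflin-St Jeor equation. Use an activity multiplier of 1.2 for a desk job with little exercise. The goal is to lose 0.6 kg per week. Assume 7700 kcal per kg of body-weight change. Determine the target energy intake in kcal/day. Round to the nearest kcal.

906 kcal/day

Mifflin-St Jeor (male): BMR = 10(54) + 6.25(160) − 5(48) + 5 = 540 + 1000 − 240 + 5 = 1305 kcal/day.
TEE = 1305 × 1.2 = 1566 kcal/day.
Required daily deficit = 0.6 × 7700 ÷ 7 = 660 kcal/day.
Target intake = 1566 − 660 = 906 kcal/day.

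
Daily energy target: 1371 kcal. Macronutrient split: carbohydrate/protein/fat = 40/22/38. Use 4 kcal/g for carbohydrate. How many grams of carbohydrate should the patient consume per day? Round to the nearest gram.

Carbohydrate energy = 40% × 1371 = 548.4 kcal.
At 4 kcal/g: 548.4 ÷ 4 = 137.1 g.

137 g/day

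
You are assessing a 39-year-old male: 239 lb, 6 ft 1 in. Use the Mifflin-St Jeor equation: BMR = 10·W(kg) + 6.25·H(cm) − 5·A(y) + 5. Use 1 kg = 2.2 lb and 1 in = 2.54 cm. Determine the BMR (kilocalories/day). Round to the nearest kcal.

Convert to metric: weight = 239 ÷ 2.2 = 108.6364 kg; height = (6×12 + 1) × 2.54 = 73 × 2.54 = 185.42 cm.
Mifflin-St Jeor (male): BMR = 10(108.6364) + 6.25(185.42) − 5(39) + 5 = 1086.3636 + 1158.875 − 195 + 5 = 2055.2386 kcal/day.

2055 kilocalories/day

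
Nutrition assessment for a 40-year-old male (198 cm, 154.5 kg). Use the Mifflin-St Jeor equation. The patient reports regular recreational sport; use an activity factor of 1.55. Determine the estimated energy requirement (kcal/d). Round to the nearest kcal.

Mifflin-St Jeor (male): BMR = 10(154.5) + 6.25(198) − 5(40) + 5 = 1545 + 1237.5 − 200 + 5 = 2587.5 kcal/day.
TEE = BMR × activity factor = 2587.5 × 1.55 = 4010.625 kcal/day.

4011 kcal/d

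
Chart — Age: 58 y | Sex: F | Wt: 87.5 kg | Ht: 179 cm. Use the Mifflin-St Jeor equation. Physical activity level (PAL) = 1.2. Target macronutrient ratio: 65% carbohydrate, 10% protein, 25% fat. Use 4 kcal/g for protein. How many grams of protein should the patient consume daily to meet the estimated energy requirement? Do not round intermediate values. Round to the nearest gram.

Mifflin-St Jeor (female): BMR = 10(87.5) + 6.25(179) − 5(58) − 161 = 875 + 1118.75 − 290 − 161 = 1542.75 kcal/day.
TEE = 1542.75 × 1.2 = 1851.3 kcal/day.
Protein energy = 10% × 1851.3 = 185.13 kcal.
Protein = 185.13 ÷ 4 kcal/g = 46.2825 g.

46 g/day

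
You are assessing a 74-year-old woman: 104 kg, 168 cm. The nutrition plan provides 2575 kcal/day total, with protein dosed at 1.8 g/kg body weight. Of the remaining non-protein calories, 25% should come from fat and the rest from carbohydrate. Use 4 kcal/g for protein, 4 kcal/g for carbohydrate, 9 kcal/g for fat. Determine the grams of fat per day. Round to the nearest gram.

Protein = 1.8 × 104 = 187.2 g → 187.2 × 4 = 748.8 kcal.
Non-protein calories = 2575 − 748.8 = 1826.2 kcal.
Fat: 25% × 1826.2 = 456.55 kcal; carbohydrate: 1369.65 kcal.
Fat: 456.55 kcal ÷ 9 kcal/g = 50.7278 g.

51 g/day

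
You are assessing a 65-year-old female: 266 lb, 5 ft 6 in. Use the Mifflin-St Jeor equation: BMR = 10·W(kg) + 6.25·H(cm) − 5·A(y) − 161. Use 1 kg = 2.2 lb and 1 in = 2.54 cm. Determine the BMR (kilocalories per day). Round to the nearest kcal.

1771 kilocalories per day

Convert to metric: weight = 266 ÷ 2.2 = 120.9091 kg; height = (5×12 + 6) × 2.54 = 66 × 2.54 = 167.64 cm.
Mifflin-St Jeor (female): BMR = 10(120.9091) + 6.25(167.64) − 5(65) − 161 = 1209.0909 + 1047.75 − 325 − 161 = 1770.8409 kcal/day.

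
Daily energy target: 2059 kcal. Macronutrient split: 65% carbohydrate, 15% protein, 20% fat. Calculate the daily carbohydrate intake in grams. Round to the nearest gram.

335 g/day

Carbohydrate energy = 65% × 2059 = 1338.35 kcal.
At 4 kcal/g: 1338.35 ÷ 4 = 334.5875 g.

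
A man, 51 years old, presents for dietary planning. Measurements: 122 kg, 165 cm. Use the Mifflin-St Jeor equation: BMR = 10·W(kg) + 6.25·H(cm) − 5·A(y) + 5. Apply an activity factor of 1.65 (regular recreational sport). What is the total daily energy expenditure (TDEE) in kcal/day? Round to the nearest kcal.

3302 kcal/day

Mifflin-St Jeor (male): BMR = 10(122) + 6.25(165) − 5(51) + 5 = 1220 + 1031.25 − 255 + 5 = 2001.25 kcal/day.
TEE = BMR × activity factor = 2001.25 × 1.65 = 3302.0625 kcal/day.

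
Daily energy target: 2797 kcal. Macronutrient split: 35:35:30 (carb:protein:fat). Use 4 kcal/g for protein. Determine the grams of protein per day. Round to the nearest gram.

245 g/day

Protein energy = 35% × 2797 = 978.95 kcal.
At 4 kcal/g: 978.95 ÷ 4 = 244.7375 g.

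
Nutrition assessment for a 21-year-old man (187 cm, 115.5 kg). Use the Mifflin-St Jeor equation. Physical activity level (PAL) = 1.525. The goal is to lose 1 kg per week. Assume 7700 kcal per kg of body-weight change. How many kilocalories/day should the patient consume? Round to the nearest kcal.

Mifflin-St Jeor (male): BMR = 10(115.5) + 6.25(187) − 5(21) + 5 = 1155 + 1168.75 − 105 + 5 = 2223.75 kcal/day.
TEE = 2223.75 × 1.525 = 3391.2188 kcal/day.
Required daily deficit = 1 × 7700 ÷ 7 = 1100 kcal/day.
Target intake = 3391.2188 − 1100 = 2291.2188 kcal/day.

2291 kilocalories/day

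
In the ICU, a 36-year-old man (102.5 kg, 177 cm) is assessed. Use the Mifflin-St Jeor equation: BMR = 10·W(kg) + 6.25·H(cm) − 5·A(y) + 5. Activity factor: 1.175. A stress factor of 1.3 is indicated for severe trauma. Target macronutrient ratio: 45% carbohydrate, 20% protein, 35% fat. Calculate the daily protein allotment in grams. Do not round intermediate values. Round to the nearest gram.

Mifflin-St Jeor (male): BMR = 10(102.5) + 6.25(177) − 5(36) + 5 = 1025 + 1106.25 − 180 + 5 = 1956.25 kcal/day.
TEE = 1956.25 × 1.175 = 2298.5938 kcal/day.
With stress factor 1.3: 2298.5938 × 1.3 = 2988.1719 kcal/day.
Protein energy = 20% × 2988.1719 = 597.6344 kcal.
Protein = 597.6344 ÷ 4 kcal/g = 149.4086 g.

149 g/day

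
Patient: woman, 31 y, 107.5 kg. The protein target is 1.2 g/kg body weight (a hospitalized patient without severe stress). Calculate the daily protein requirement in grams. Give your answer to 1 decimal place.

129.0 g/day

Protein = 1.2 g/kg × 107.5 kg = 129 g/day.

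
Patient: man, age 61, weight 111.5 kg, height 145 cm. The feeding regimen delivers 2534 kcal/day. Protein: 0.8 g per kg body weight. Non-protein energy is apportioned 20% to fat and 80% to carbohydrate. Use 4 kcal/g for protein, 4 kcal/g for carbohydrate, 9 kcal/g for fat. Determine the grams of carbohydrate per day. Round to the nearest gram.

Protein = 0.8 × 111.5 = 89.2 g → 89.2 × 4 = 356.8 kcal.
Non-protein calories = 2534 − 356.8 = 2177.2 kcal.
Fat: 20% × 2177.2 = 435.44 kcal; carbohydrate: 1741.76 kcal.
Carbohydrate: 1741.76 kcal ÷ 4 kcal/g = 435.44 g.

435 g/day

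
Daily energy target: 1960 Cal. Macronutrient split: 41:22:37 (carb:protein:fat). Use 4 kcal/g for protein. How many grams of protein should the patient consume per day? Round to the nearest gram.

108 g/day

Protein energy = 22% × 1960 = 431.2 kcal.
At 4 kcal/g: 431.2 ÷ 4 = 107.8 g.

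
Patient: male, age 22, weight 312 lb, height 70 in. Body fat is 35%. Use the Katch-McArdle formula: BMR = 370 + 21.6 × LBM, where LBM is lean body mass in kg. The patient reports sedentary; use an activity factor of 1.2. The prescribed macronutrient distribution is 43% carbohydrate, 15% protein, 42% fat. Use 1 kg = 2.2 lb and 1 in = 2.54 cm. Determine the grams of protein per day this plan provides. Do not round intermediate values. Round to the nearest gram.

Convert to metric: weight = 312 ÷ 2.2 = 141.8182 kg; height = 70 × 2.54 = 177.8 cm.
LBM = 141.8182 × (1 − 0.35) = 92.1818 kg. Katch-McArdle: BMR = 370 + 21.6 × 92.1818 = 2361.1273 kcal/day.
TEE = 2361.1273 × 1.2 = 2833.3527 kcal/day.
Protein energy = 15% × 2833.3527 = 425.0029 kcal.
Protein = 425.0029 ÷ 4 kcal/g = 106.2507 g.

106 g/day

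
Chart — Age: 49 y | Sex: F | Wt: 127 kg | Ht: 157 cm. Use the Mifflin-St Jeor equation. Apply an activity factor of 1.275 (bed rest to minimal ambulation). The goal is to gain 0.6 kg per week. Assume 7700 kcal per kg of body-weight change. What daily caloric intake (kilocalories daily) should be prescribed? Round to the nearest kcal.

Mifflin-St Jeor (female): BMR = 10(127) + 6.25(157) − 5(49) − 161 = 1270 + 981.25 − 245 − 161 = 1845.25 kcal/day.
TEE = 1845.25 × 1.275 = 2352.6938 kcal/day.
Required daily surplus = 0.6 × 7700 ÷ 7 = 660 kcal/day.
Target intake = 2352.6938 + 660 = 3012.6938 kcal/day.

3013 kilocalories daily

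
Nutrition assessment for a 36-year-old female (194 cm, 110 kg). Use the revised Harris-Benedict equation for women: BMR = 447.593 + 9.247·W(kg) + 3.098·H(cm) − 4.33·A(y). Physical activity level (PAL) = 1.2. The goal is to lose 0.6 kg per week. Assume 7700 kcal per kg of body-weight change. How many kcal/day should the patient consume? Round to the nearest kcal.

1632 kcal/day

Harris-Benedict: BMR = 447.593 + 9.247(110) + 3.098(194) − 4.33(36) = 1909.895 kcal/day.
TEE = 1909.895 × 1.2 = 2291.874 kcal/day.
Required daily deficit = 0.6 × 7700 ÷ 7 = 660 kcal/day.
Target intake = 2291.874 − 660 = 1631.874 kcal/day.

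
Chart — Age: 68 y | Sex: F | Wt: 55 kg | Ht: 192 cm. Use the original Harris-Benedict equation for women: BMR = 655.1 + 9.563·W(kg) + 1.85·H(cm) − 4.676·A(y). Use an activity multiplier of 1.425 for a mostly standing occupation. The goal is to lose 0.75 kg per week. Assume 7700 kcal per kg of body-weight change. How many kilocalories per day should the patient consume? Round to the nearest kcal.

Harris-Benedict: BMR = 655.1 + 9.563(55) + 1.85(192) − 4.676(68) = 1218.297 kcal/day.
TEE = 1218.297 × 1.425 = 1736.0732 kcal/day.
Required daily deficit = 0.75 × 7700 ÷ 7 = 825 kcal/day.
Target intake = 1736.0732 − 825 = 911.0732 kcal/day.

911 kilocalories per day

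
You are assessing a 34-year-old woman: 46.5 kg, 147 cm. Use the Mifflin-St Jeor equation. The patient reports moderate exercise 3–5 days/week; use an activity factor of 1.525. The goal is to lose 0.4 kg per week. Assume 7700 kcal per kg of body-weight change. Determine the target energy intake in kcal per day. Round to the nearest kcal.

Mifflin-St Jeor (female): BMR = 10(46.5) + 6.25(147) − 5(34) − 161 = 465 + 918.75 − 170 − 161 = 1052.75 kcal/day.
TEE = 1052.75 × 1.525 = 1605.4438 kcal/day.
Required daily deficit = 0.4 × 7700 ÷ 7 = 440 kcal/day.
Target intake = 1605.4438 − 440 = 1165.4438 kcal/day.

1165 kcal per day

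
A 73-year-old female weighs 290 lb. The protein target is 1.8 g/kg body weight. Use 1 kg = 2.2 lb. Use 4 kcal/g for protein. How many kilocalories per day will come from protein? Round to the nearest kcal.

949 kcal/day

Weight in kg = 290 ÷ 2.2 = 131.8182 kg.
Protein = 1.8 g/kg × 131.8182 kg = 237.2727 g/day.
Protein energy = 237.2727 g × 4 kcal/g = 949.0909 kcal/day.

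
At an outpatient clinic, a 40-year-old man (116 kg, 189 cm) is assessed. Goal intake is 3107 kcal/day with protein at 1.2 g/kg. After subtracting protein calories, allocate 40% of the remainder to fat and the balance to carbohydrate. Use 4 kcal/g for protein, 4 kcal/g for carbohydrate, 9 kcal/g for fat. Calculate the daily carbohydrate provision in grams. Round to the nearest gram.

Protein = 1.2 × 116 = 139.2 g → 139.2 × 4 = 556.8 kcal.
Non-protein calories = 3107 − 556.8 = 2550.2 kcal.
Fat: 40% × 2550.2 = 1020.08 kcal; carbohydrate: 1530.12 kcal.
Carbohydrate: 1530.12 kcal ÷ 4 kcal/g = 382.53 g.

383 g/day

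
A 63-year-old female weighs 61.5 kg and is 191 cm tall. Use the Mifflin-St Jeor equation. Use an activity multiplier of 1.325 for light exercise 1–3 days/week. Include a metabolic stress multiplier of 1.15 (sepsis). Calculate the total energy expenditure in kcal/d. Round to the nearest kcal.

Mifflin-St Jeor (female): BMR = 10(61.5) + 6.25(191) − 5(63) − 161 = 615 + 1193.75 − 315 − 161 = 1332.75 kcal/day.
TEE = BMR × activity factor = 1332.75 × 1.325 = 1765.8938 kcal/day.
Apply stress factor: 1765.8938 × 1.15 = 2030.7778 kcal/day.

2031 kcal/d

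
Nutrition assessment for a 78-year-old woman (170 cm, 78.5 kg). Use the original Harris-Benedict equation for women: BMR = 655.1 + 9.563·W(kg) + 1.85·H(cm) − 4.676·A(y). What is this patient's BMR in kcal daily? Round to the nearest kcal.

Harris-Benedict: BMR = 655.1 + 9.563(78.5) + 1.85(170) − 4.676(78) = 1355.5675 kcal/day.

1356 kcal daily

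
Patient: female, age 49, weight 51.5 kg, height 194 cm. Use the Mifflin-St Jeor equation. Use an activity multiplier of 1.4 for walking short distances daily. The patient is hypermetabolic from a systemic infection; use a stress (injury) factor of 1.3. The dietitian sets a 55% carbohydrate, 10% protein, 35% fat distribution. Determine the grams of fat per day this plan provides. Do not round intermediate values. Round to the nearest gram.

94 g/day

Mifflin-St Jeor (female): BMR = 10(51.5) + 6.25(194) − 5(49) − 161 = 515 + 1212.5 − 245 − 161 = 1321.5 kcal/day.
TEE = 1321.5 × 1.4 = 1850.1 kcal/day.
With stress factor 1.3: 1850.1 × 1.3 = 2405.13 kcal/day.
Fat energy = 35% × 2405.13 = 841.7955 kcal.
Fat = 841.7955 ÷ 9 kcal/g = 93.5328 g.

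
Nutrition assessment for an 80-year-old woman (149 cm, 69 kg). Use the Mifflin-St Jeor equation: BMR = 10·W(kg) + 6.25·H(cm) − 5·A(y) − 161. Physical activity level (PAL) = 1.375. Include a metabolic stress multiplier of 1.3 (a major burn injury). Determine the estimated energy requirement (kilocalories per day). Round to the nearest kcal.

1895 kilocalories per day

Mifflin-St Jeor (female): BMR = 10(69) + 6.25(149) − 5(80) − 161 = 690 + 931.25 − 400 − 161 = 1060.25 kcal/day.
TEE = BMR × activity factor = 1060.25 × 1.375 = 1457.8438 kcal/day.
Apply stress factor: 1457.8438 × 1.3 = 1895.1969 kcal/day.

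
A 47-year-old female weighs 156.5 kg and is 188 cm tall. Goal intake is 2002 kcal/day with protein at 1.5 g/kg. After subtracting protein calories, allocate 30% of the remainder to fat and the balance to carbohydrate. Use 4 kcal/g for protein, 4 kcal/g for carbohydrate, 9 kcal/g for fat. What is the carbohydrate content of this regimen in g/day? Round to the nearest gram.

186 g/day

Protein = 1.5 × 156.5 = 234.75 g → 234.75 × 4 = 939 kcal.
Non-protein calories = 2002 − 939 = 1063 kcal.
Fat: 30% × 1063 = 318.9 kcal; carbohydrate: 744.1 kcal.
Carbohydrate: 744.1 kcal ÷ 4 kcal/g = 186.025 g.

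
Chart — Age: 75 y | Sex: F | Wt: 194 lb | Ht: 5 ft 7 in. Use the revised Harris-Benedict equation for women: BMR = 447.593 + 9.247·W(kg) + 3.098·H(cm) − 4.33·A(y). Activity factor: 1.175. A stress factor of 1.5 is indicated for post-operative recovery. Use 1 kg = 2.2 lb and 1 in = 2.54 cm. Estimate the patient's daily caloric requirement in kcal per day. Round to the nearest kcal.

Convert to metric: weight = 194 ÷ 2.2 = 88.1818 kg; height = (5×12 + 7) × 2.54 = 67 × 2.54 = 170.18 cm.
Harris-Benedict: BMR = 447.593 + 9.247(88.1818) + 3.098(170.18) − 4.33(75) = 1465.4779 kcal/day.
TEE = BMR × activity factor = 1465.4779 × 1.175 = 1721.9365 kcal/day.
Apply stress factor: 1721.9365 × 1.5 = 2582.9048 kcal/day.

2583 kcal per day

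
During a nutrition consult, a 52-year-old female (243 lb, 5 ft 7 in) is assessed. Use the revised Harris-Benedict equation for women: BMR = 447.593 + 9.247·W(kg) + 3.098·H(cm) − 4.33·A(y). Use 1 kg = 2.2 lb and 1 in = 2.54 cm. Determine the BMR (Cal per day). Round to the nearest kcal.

1771 Cal per day

Convert to metric: weight = 243 ÷ 2.2 = 110.4545 kg; height = (5×12 + 7) × 2.54 = 67 × 2.54 = 170.18 cm.
Harris-Benedict: BMR = 447.593 + 9.247(110.4545) + 3.098(170.18) − 4.33(52) = 1771.0238 kcal/day.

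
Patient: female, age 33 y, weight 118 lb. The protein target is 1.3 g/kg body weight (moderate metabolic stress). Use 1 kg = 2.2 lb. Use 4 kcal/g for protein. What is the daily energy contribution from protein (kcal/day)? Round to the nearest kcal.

Weight in kg = 118 ÷ 2.2 = 53.6364 kg.
Protein = 1.3 g/kg × 53.6364 kg = 69.7273 g/day.
Protein energy = 69.7273 g × 4 kcal/g = 278.9091 kcal/day.

279 kcal/day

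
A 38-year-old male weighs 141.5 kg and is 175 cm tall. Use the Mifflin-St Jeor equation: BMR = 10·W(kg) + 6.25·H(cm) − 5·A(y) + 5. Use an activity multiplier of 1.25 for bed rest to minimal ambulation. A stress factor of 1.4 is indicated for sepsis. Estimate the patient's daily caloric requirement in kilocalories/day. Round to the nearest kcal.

Mifflin-St Jeor (male): BMR = 10(141.5) + 6.25(175) − 5(38) + 5 = 1415 + 1093.75 − 190 + 5 = 2323.75 kcal/day.
TEE = BMR × activity factor = 2323.75 × 1.25 = 2904.6875 kcal/day.
Apply stress factor: 2904.6875 × 1.4 = 4066.5625 kcal/day.

4067 kilocalories/day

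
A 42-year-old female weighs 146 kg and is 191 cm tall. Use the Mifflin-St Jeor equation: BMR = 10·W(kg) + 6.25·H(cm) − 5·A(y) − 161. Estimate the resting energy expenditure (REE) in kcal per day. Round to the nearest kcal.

Mifflin-St Jeor (female): BMR = 10(146) + 6.25(191) − 5(42) − 161 = 1460 + 1193.75 − 210 − 161 = 2282.75 kcal/day.

2283 kcal per day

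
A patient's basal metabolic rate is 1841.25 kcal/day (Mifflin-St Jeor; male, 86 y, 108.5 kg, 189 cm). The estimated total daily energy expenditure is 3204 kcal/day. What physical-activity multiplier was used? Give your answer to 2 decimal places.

1.74

Activity factor = TEE ÷ BMR = 3204 ÷ 1841.25 = 1.74.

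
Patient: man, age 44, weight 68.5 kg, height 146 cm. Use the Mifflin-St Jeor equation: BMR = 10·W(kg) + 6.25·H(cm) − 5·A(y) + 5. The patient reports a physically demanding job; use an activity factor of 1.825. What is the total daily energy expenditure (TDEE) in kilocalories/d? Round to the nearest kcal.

Mifflin-St Jeor (male): BMR = 10(68.5) + 6.25(146) − 5(44) + 5 = 685 + 912.5 − 220 + 5 = 1382.5 kcal/day.
TEE = BMR × activity factor = 1382.5 × 1.825 = 2523.0625 kcal/day.

2523 kilocalories/d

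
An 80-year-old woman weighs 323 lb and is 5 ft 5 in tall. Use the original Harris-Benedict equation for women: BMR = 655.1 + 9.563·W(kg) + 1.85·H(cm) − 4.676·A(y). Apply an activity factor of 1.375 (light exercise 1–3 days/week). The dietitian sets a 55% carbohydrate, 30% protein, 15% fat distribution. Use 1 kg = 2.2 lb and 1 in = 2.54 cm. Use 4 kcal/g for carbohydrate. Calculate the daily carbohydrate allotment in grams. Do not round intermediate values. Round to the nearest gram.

Convert to metric: weight = 323 ÷ 2.2 = 146.8182 kg; height = (5×12 + 5) × 2.54 = 65 × 2.54 = 165.1 cm.
Harris-Benedict: BMR = 655.1 + 9.563(146.8182) + 1.85(165.1) − 4.676(80) = 1990.4773 kcal/day.
TEE = 1990.4773 × 1.375 = 2736.9063 kcal/day.
Carbohydrate energy = 55% × 2736.9063 = 1505.2984 kcal.
Carbohydrate = 1505.2984 ÷ 4 kcal/g = 376.3246 g.

376 g/day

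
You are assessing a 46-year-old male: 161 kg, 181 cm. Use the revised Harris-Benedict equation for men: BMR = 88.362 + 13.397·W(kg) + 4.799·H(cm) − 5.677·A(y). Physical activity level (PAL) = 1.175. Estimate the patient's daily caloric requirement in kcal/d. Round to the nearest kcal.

Harris-Benedict: BMR = 88.362 + 13.397(161) + 4.799(181) − 5.677(46) = 2852.756 kcal/day.
TEE = BMR × activity factor = 2852.756 × 1.175 = 3351.9883 kcal/day.

3352 kcal/d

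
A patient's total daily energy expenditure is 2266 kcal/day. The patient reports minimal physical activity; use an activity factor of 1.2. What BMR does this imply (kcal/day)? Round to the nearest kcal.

1888 kcal/day

BMR = TEE ÷ activity factor = 2266 ÷ 1.2 = 1888.3333 kcal/day.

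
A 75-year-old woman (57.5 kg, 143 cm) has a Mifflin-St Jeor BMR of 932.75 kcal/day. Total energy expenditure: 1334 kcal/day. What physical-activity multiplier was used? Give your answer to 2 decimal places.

1.43

Activity factor = TEE ÷ BMR = 1334 ÷ 932.75 = 1.43.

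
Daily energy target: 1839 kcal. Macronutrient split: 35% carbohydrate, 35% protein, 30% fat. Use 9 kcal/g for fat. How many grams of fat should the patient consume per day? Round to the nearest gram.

61 g/day

Fat energy = 30% × 1839 = 551.7 kcal.
At 9 kcal/g: 551.7 ÷ 9 = 61.3 g.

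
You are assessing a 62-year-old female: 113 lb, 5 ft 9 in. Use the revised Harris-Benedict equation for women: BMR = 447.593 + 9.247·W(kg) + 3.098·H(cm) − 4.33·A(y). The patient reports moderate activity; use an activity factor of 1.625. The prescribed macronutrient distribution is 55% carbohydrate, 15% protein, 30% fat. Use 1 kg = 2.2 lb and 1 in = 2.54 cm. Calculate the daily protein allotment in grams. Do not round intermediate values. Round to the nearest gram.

73 g/day

Convert to metric: weight = 113 ÷ 2.2 = 51.3636 kg; height = (5×12 + 9) × 2.54 = 69 × 2.54 = 175.26 cm.
Harris-Benedict: BMR = 447.593 + 9.247(51.3636) + 3.098(175.26) − 4.33(62) = 1197.048 kcal/day.
TEE = 1197.048 × 1.625 = 1945.203 kcal/day.
Protein energy = 15% × 1945.203 = 291.7805 kcal.
Protein = 291.7805 ÷ 4 kcal/g = 72.9451 g.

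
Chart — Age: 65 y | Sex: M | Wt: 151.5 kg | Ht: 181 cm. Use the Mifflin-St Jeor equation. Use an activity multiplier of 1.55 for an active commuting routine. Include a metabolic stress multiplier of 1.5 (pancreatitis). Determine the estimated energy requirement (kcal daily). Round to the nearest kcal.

Mifflin-St Jeor (male): BMR = 10(151.5) + 6.25(181) − 5(65) + 5 = 1515 + 1131.25 − 325 + 5 = 2326.25 kcal/day.
TEE = BMR × activity factor = 2326.25 × 1.55 = 3605.6875 kcal/day.
Apply stress factor: 3605.6875 × 1.5 = 5408.5313 kcal/day.

5409 kcal daily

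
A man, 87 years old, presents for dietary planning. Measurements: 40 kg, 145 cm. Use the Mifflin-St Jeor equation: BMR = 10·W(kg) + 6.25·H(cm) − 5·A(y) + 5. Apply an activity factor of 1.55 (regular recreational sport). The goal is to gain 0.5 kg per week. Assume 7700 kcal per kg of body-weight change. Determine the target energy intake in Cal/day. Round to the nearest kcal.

Mifflin-St Jeor (male): BMR = 10(40) + 6.25(145) − 5(87) + 5 = 400 + 906.25 − 435 + 5 = 876.25 kcal/day.
TEE = 876.25 × 1.55 = 1358.1875 kcal/day.
Required daily surplus = 0.5 × 7700 ÷ 7 = 550 kcal/day.
Target intake = 1358.1875 + 550 = 1908.1875 kcal/day.

1908 Cal/day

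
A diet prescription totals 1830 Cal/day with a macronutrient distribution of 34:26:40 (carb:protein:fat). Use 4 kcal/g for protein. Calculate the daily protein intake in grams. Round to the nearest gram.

Protein energy = 26% × 1830 = 475.8 kcal.
At 4 kcal/g: 475.8 ÷ 4 = 118.95 g.

119 g/day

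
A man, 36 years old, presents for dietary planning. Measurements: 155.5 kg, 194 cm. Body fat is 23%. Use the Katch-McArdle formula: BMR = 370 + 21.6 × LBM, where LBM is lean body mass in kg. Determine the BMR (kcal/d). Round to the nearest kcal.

2956 kcal/d

LBM = 155.5 × (1 − 0.23) = 119.735 kg. Katch-McArdle: BMR = 370 + 21.6 × 119.735 = 2956.276 kcal/day.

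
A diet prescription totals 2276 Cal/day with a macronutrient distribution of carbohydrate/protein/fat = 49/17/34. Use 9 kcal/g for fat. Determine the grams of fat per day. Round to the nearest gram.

86 g/day

Fat energy = 34% × 2276 = 773.84 kcal.
At 9 kcal/g: 773.84 ÷ 9 = 85.9822 g.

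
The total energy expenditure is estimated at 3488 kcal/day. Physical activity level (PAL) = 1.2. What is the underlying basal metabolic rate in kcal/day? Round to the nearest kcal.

2907 kcal/day

BMR = TEE ÷ activity factor = 3488 ÷ 1.2 = 2906.6667 kcal/day.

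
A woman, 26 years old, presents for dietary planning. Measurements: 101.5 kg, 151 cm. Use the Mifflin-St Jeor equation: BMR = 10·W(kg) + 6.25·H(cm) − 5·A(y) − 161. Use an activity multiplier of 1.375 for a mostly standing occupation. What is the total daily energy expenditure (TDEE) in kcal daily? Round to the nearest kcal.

Mifflin-St Jeor (female): BMR = 10(101.5) + 6.25(151) − 5(26) − 161 = 1015 + 943.75 − 130 − 161 = 1667.75 kcal/day.
TEE = BMR × activity factor = 1667.75 × 1.375 = 2293.1563 kcal/day.

2293 kcal daily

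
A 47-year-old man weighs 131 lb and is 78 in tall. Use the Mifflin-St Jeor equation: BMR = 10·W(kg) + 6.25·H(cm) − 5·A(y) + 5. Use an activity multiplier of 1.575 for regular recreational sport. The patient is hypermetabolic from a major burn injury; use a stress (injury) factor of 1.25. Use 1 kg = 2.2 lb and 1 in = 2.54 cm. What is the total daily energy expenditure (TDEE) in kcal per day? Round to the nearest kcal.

3157 kcal per day

Convert to metric: weight = 131 ÷ 2.2 = 59.5455 kg; height = 78 × 2.54 = 198.12 cm.
Mifflin-St Jeor (male): BMR = 10(59.5455) + 6.25(198.12) − 5(47) + 5 = 595.4545 + 1238.25 − 235 + 5 = 1603.7045 kcal/day.
TEE = BMR × activity factor = 1603.7045 × 1.575 = 2525.8347 kcal/day.
Apply stress factor: 2525.8347 × 1.25 = 3157.2933 kcal/day.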